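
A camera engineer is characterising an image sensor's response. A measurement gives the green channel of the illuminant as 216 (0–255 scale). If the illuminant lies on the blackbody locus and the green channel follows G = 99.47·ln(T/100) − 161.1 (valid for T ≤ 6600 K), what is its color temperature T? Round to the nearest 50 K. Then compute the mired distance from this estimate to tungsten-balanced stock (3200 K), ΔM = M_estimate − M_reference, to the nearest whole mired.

-88 mireds

ln t = (216 + 161.1) / 99.47 = 3.7911.
t = e^3.7911 = 44.305.
T = 100·t = 4430 K → 4450 K to the nearest 50 K.
M_estimate = 10⁶/4450 = 224.72; M_reference = 10⁶/3200 = 312.50.
ΔM = 224.72 − 312.50 = -87.78 → -88 mireds.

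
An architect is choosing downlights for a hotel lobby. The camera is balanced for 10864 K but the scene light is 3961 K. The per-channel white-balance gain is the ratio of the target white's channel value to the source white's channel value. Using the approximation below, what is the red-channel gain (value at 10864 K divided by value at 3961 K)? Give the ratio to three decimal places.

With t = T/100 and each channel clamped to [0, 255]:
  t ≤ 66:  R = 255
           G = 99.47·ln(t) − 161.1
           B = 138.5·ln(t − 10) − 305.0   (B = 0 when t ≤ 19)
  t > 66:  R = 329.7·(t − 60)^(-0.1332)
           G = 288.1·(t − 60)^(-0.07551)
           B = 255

0.771

At 3961 K (t = 39.61):
  R = 255 by definition for t ≤ 66.
At 10864 K (t = 108.64):
  R = 329.7·(108.64 − 60)^(-0.1332) = 329.7·48.64^(-0.1332) = 329.7·0.59606 = 196.522.
Gain = 196.522 / 255.000 = 0.7707 → 0.771.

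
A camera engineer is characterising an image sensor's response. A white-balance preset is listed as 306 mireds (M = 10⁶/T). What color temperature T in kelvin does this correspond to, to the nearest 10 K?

T = 10⁶ / 306 = 3267.97 K → 3270 K.

3270 K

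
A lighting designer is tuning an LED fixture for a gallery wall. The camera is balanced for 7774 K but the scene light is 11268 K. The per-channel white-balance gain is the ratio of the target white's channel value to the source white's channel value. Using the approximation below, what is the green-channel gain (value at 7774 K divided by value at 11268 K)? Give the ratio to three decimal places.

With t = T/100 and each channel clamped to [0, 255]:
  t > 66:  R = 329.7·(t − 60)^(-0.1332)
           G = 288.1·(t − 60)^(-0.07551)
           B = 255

At 11268 K (t = 112.68):
  G = 288.1·(112.68 − 60)^(-0.07551) = 288.1·52.68^(-0.07551) = 288.1·0.74131 = 213.571.
At 7774 K (t = 77.74):
  G = 288.1·(77.74 − 60)^(-0.07551) = 288.1·17.74^(-0.07551) = 288.1·0.80481 = 231.865.
Gain = 231.865 / 213.571 = 1.0857 → 1.086.

1.086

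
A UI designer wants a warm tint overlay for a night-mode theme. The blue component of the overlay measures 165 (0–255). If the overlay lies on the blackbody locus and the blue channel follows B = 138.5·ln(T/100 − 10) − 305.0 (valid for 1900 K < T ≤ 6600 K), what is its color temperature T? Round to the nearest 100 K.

4000 K

ln(t − 10) = (165 + 305.0) / 138.5 = 3.3935.
t − 10 = e^3.3935 = 29.770, so t = 39.770.
T = 100·t = 3977 K → 4000 K to the nearest 100 K.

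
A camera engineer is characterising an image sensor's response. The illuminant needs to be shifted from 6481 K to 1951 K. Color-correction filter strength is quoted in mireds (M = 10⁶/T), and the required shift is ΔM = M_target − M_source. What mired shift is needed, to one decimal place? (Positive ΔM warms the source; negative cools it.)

M_source = 10⁶/6481 = 154.297; M_target = 10⁶/1951 = 512.558.
ΔM = 512.558 − 154.297 = 358.260 → +358.3 mireds, a warming shift.

+358.3 mireds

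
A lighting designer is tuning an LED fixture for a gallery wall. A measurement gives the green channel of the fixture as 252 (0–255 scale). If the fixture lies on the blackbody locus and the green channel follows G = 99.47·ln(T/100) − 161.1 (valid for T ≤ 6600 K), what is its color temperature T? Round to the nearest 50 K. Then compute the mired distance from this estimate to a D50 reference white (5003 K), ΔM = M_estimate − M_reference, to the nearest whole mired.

-42 mireds

ln t = (252 + 161.1) / 99.47 = 4.1530.
t = e^4.1530 = 63.625.
T = 100·t = 6363 K → 6350 K to the nearest 50 K.
M_estimate = 10⁶/6350 = 157.48; M_reference = 10⁶/5003 = 199.88.
ΔM = 157.48 − 199.88 = -42.40 → -42 mireds.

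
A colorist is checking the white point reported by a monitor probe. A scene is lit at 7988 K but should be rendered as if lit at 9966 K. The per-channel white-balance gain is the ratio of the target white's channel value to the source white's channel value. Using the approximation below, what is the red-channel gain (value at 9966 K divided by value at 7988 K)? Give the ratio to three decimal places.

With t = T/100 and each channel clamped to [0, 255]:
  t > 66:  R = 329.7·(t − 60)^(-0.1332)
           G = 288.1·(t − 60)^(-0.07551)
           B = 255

At 7988 K (t = 79.88):
  R = 329.7·(79.88 − 60)^(-0.1332) = 329.7·19.88^(-0.1332) = 329.7·0.67151 = 221.396.
At 9966 K (t = 99.66):
  R = 329.7·(99.66 − 60)^(-0.1332) = 329.7·39.66^(-0.1332) = 329.7·0.61249 = 201.938.
Gain = 201.938 / 221.396 = 0.9121 → 0.912.

0.912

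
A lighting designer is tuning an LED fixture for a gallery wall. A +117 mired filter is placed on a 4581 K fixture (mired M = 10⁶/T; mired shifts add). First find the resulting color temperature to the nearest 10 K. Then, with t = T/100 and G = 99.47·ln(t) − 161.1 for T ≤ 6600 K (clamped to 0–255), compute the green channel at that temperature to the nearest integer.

177

M_in = 10⁶/4581 = 218.29; M_out = 218.29 + (+117) = 335.29.
T_out = 10⁶/335.29 = 2982.5 K → 2980 K; t = 29.8.
G = 99.47·ln 29.8 − 161.1 = 99.47·3.3945 − 161.1 = 176.552.
Rounded: 177.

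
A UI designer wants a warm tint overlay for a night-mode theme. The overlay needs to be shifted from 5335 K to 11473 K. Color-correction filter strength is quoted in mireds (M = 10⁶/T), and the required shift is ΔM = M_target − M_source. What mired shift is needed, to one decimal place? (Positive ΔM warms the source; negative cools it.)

M_source = 10⁶/5335 = 187.441; M_target = 10⁶/11473 = 87.161.
ΔM = 87.161 − 187.441 = -100.280 → -100.3 mireds, a cooling shift.

-100.3 mireds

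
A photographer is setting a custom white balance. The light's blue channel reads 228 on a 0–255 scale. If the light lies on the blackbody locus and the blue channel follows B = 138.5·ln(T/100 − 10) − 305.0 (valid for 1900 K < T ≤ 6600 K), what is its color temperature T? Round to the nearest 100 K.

5700 K

ln(t − 10) = (228 + 305.0) / 138.5 = 3.8484.
t − 10 = e^3.8484 = 46.917, so t = 56.917.
T = 100·t = 5692 K → 5700 K to the nearest 100 K.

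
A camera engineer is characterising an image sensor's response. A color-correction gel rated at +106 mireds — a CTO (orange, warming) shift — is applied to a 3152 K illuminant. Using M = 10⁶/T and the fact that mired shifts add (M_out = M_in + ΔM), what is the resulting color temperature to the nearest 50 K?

M_in = 10⁶/3152 = 317.26 mireds.
M_out = 317.26 + (+106) = 423.26 mireds.
T_out = 10⁶/423.26 = 2362.6 K → 2350 K.

2350 K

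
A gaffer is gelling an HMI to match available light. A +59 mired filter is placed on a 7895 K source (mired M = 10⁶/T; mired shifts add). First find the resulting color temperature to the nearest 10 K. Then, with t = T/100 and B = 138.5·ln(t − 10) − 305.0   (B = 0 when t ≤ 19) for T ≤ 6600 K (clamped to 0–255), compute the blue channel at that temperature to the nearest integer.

219

M_in = 10⁶/7895 = 126.66; M_out = 126.66 + (+59) = 185.66.
T_out = 10⁶/185.66 = 5386.1 K → 5390 K; t = 53.9.
B = 138.5·ln(53.9 − 10) − 305.0 = 138.5·ln 43.9 − 305.0 = 138.5·3.7819 − 305.0 = 218.795.
Rounded: 219.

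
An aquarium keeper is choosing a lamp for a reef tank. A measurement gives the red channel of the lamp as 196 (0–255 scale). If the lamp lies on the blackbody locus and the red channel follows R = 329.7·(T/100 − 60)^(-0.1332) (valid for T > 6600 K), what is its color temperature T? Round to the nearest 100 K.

11000 K

(t − 60)^(-0.1332) = 196/329.7 = 0.59448.
t − 60 = 0.59448^(1/-0.1332) = 0.59448^(-7.508) = 49.621, so t = 109.621.
T = 100·t = 10962 K → 11000 K to the nearest 100 K.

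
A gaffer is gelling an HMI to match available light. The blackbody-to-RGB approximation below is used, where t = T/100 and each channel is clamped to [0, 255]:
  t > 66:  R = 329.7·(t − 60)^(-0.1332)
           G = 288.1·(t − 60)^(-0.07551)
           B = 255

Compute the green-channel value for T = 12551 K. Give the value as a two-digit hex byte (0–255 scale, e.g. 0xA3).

t = 12551/100 = 125.51; the t > 66 branch applies.
G = 288.1·(125.51 − 60)^(-0.07551) = 288.1·65.51^(-0.07551) = 288.1·0.72921 = 210.084.
Rounded: 210; in hex, 0xD2.

0xD2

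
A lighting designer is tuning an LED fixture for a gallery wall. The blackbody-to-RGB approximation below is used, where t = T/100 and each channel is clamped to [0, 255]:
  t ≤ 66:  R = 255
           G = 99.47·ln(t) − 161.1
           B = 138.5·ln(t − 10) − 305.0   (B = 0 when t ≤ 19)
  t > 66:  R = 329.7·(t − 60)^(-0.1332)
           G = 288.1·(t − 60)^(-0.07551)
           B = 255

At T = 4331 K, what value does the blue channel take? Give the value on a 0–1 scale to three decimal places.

0.708

t = 4331/100 = 43.31; the t ≤ 66 branch applies.
B = 138.5·ln(43.31 − 10) − 305.0 = 138.5·ln 33.31 − 305.0 = 138.5·3.5059 − 305.0 = 180.561.
On a 0–1 scale: 180.561/255 = 0.7081 → 0.708.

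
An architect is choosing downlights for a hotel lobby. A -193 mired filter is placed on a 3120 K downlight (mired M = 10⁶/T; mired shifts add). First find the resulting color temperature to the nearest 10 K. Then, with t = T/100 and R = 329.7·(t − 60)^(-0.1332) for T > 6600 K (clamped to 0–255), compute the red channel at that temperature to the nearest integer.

224

M_in = 10⁶/3120 = 320.51; M_out = 320.51 + (-193) = 127.51.
T_out = 10⁶/127.51 = 7842.3 K → 7840 K; t = 78.4.
R = 329.7·(78.4 − 60)^(-0.1332) = 329.7·18.4^(-0.1332) = 329.7·0.67846 = 223.689.
Rounded: 224.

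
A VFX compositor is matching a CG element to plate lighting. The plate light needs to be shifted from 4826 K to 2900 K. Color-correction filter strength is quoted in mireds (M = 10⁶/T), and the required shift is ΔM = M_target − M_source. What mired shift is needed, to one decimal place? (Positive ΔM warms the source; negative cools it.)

M_source = 10⁶/4826 = 207.211; M_target = 10⁶/2900 = 344.828.
ΔM = 344.828 − 207.211 = 137.617 → +137.6 mireds, a warming shift.

+137.6 mireds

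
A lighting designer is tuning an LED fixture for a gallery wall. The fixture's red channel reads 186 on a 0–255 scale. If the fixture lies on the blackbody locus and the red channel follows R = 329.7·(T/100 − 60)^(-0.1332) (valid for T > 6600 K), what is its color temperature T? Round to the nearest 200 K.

13400 K

(t − 60)^(-0.1332) = 186/329.7 = 0.56415.
t − 60 = 0.56415^(1/-0.1332) = 0.56415^(-7.508) = 73.521, so t = 133.521.
T = 100·t = 13352 K → 13400 K to the nearest 200 K.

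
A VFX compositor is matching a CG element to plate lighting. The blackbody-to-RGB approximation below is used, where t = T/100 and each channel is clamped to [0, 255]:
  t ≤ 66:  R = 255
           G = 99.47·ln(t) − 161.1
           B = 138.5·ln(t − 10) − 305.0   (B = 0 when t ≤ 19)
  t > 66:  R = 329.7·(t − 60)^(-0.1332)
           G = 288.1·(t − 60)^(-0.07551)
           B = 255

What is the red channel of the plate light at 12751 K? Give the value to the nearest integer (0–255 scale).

188

t = 12751/100 = 127.51; the t > 66 branch applies.
R = 329.7·(127.51 − 60)^(-0.1332) = 329.7·67.51^(-0.1332) = 329.7·0.57060 = 188.125.
Rounded: 188.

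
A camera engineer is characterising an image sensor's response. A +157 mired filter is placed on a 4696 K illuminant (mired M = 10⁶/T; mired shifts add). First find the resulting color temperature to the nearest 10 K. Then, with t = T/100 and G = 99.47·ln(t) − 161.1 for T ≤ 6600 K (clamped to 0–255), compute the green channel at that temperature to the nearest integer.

M_in = 10⁶/4696 = 212.95; M_out = 212.95 + (+157) = 369.95.
T_out = 10⁶/369.95 = 2703.1 K → 2700 K; t = 27.
G = 99.47·ln 27 − 161.1 = 99.47·3.2958 − 161.1 = 166.737.
Rounded: 167.

167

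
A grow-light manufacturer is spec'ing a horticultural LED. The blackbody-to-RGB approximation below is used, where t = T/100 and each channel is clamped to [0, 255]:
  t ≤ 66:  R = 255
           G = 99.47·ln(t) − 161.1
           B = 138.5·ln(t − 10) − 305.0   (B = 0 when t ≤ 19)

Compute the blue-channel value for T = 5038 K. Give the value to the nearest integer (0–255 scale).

t = 5038/100 = 50.38; the t ≤ 66 branch applies.
B = 138.5·ln(50.38 − 10) − 305.0 = 138.5·ln 40.38 − 305.0 = 138.5·3.6983 − 305.0 = 207.219.
Rounded: 207.

207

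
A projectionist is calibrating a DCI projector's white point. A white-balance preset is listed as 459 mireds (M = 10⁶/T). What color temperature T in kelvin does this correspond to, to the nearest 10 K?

T = 10⁶ / 459 = 2178.65 K → 2180 K.

2180 K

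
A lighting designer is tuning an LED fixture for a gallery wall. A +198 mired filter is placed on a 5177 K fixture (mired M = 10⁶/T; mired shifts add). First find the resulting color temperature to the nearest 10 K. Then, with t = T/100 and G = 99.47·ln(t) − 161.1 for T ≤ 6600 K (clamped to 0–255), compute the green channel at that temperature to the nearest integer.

M_in = 10⁶/5177 = 193.16; M_out = 193.16 + (+198) = 391.16.
T_out = 10⁶/391.16 = 2556.5 K → 2560 K; t = 25.6.
G = 99.47·ln 25.6 − 161.1 = 99.47·3.2426 − 161.1 = 161.441.
Rounded: 161.

161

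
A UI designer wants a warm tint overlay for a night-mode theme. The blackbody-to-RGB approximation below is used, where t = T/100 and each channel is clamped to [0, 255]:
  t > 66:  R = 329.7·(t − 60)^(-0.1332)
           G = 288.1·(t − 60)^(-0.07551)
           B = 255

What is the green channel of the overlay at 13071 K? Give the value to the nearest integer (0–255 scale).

209

t = 13071/100 = 130.71; the t > 66 branch applies.
G = 288.1·(130.71 − 60)^(-0.07551) = 288.1·70.71^(-0.07551) = 288.1·0.72501 = 208.876.
Rounded: 209.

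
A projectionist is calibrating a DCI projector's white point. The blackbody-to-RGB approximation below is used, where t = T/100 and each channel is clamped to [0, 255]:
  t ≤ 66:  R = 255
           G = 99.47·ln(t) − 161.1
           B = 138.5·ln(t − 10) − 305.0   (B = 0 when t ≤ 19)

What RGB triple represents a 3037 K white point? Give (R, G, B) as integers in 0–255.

(255, 178, 112)

t = 3037/100 = 30.37; the t ≤ 66 branch applies.
R = 255 by definition for t ≤ 66.
G = 99.47·ln 30.37 − 161.1 = 99.47·3.4135 − 161.1 = 178.436.
B = 138.5·ln(30.37 − 10) − 305.0 = 138.5·ln 20.37 − 305.0 = 138.5·3.0141 − 305.0 = 112.448.
Rounded: (255, 178, 112).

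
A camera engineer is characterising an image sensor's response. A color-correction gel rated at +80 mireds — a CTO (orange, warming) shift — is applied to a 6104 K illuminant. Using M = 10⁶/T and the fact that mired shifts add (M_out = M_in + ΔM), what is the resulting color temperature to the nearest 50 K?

4100 K

M_in = 10⁶/6104 = 163.83 mireds.
M_out = 163.83 + (+80) = 243.83 mireds.
T_out = 10⁶/243.83 = 4101.3 K → 4100 K.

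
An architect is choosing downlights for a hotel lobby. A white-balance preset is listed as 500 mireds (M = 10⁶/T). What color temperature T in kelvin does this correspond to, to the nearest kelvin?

T = 10⁶ / 500 = 2000.00 K → 2000 K.

2000 K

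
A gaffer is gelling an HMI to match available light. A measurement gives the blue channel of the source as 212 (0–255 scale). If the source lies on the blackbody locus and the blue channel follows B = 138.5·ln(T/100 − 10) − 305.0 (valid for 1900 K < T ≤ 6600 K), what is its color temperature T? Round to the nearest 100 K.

5200 K

ln(t − 10) = (212 + 305.0) / 138.5 = 3.7329.
t − 10 = e^3.7329 = 41.798, so t = 51.798.
T = 100·t = 5180 K → 5200 K to the nearest 100 K.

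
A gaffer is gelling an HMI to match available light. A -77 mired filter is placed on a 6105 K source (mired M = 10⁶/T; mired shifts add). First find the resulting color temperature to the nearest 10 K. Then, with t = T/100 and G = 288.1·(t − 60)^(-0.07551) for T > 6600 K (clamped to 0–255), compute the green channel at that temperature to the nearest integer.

213

M_in = 10⁶/6105 = 163.80; M_out = 163.80 + (-77) = 86.80.
T_out = 10⁶/86.80 = 11520.7 K → 11520 K; t = 115.2.
G = 288.1·(115.2 − 60)^(-0.07551) = 288.1·55.2^(-0.07551) = 288.1·0.73870 = 212.819.
Rounded: 213.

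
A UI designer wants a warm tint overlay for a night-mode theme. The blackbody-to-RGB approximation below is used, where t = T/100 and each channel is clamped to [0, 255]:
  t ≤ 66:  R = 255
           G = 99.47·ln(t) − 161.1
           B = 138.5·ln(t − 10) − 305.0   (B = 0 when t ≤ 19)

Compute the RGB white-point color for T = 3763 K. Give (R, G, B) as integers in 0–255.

(255, 200, 155)

t = 3763/100 = 37.63; the t ≤ 66 branch applies.
R = 255 by definition for t ≤ 66.
G = 99.47·ln 37.63 − 161.1 = 99.47·3.6278 − 161.1 = 199.757.
B = 138.5·ln(37.63 − 10) − 305.0 = 138.5·ln 27.63 − 305.0 = 138.5·3.3189 − 305.0 = 154.668.
Rounded: (255, 200, 155).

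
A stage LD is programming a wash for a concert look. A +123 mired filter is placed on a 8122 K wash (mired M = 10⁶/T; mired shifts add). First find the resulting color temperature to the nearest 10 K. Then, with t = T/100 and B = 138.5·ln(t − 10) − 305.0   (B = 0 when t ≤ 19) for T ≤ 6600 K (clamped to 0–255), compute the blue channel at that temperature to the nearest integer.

M_in = 10⁶/8122 = 123.12; M_out = 123.12 + (+123) = 246.12.
T_out = 10⁶/246.12 = 4063.0 K → 4060 K; t = 40.6.
B = 138.5·ln(40.6 − 10) − 305.0 = 138.5·ln 30.6 − 305.0 = 138.5·3.4210 − 305.0 = 168.809.
Rounded: 169.

169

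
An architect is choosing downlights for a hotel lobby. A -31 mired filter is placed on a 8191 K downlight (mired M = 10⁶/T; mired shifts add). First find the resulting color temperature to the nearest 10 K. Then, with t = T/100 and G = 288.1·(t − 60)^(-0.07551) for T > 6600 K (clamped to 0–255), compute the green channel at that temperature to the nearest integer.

214

M_in = 10⁶/8191 = 122.09; M_out = 122.09 + (-31) = 91.09.
T_out = 10⁶/91.09 = 10978.7 K → 10980 K; t = 109.8.
G = 288.1·(109.8 − 60)^(-0.07551) = 288.1·49.8^(-0.07551) = 288.1·0.74446 = 214.479.
Rounded: 214.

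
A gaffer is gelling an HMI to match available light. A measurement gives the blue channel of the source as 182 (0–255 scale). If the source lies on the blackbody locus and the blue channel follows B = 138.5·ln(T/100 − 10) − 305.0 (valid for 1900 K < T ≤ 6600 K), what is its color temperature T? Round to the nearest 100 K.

ln(t − 10) = (182 + 305.0) / 138.5 = 3.5162.
t − 10 = e^3.5162 = 33.658, so t = 43.658.
T = 100·t = 4366 K → 4400 K to the nearest 100 K.

4400 K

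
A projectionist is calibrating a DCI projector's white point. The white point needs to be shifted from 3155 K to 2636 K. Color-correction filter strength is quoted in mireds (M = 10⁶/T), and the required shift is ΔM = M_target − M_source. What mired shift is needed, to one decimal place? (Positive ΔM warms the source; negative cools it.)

M_source = 10⁶/3155 = 316.957; M_target = 10⁶/2636 = 379.363.
ΔM = 379.363 − 316.957 = 62.405 → +62.4 mireds, a warming shift.

+62.4 mireds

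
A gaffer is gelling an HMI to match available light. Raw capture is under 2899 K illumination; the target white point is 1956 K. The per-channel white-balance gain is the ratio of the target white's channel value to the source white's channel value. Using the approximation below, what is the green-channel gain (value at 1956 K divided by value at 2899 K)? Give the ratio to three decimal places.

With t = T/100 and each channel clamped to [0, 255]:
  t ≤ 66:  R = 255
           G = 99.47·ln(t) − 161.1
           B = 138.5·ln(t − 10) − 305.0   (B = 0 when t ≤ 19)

0.775

At 2899 K (t = 28.99):
  G = 99.47·ln 28.99 − 161.1 = 99.47·3.3670 − 161.1 = 173.811.
At 1956 K (t = 19.56):
  G = 99.47·ln 19.56 − 161.1 = 99.47·2.9735 − 161.1 = 134.673.
Gain = 134.673 / 173.811 = 0.7748 → 0.775.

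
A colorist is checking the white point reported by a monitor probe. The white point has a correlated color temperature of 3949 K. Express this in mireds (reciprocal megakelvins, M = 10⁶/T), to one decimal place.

M = 10⁶ / 3949 = 253.229 → 253.2 mireds.

253.2 mireds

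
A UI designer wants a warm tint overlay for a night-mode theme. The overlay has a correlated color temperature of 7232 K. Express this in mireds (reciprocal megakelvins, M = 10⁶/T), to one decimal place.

138.3 mireds

M = 10⁶ / 7232 = 138.274 → 138.3 mireds.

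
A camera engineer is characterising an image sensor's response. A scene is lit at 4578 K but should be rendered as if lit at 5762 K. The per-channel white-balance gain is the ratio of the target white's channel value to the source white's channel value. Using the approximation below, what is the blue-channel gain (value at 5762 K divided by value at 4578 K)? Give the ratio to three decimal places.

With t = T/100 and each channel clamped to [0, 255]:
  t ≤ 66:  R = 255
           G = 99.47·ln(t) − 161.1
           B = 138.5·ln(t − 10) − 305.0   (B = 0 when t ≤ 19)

At 4578 K (t = 45.78):
  B = 138.5·ln(45.78 − 10) − 305.0 = 138.5·ln 35.78 − 305.0 = 138.5·3.5774 − 305.0 = 190.468.
At 5762 K (t = 57.62):
  B = 138.5·ln(57.62 − 10) − 305.0 = 138.5·ln 47.62 − 305.0 = 138.5·3.8633 − 305.0 = 230.061.
Gain = 230.061 / 190.468 = 1.2079 → 1.208.

1.208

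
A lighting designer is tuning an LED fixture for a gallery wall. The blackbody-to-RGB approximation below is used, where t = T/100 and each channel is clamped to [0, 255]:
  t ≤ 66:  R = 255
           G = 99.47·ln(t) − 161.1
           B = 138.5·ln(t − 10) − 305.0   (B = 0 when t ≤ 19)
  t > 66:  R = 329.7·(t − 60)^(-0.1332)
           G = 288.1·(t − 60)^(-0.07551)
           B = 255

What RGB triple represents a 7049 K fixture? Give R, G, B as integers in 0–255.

R=241, G=241, B=255

t = 7049/100 = 70.49; the t > 66 branch applies.
R = 329.7·(70.49 − 60)^(-0.1332) = 329.7·10.49^(-0.1332) = 329.7·0.73119 = 241.075.
G = 288.1·(70.49 − 60)^(-0.07551) = 288.1·10.49^(-0.07551) = 288.1·0.83738 = 241.248.
B = 255 by definition for t > 66.
Rounded: (241, 241, 255).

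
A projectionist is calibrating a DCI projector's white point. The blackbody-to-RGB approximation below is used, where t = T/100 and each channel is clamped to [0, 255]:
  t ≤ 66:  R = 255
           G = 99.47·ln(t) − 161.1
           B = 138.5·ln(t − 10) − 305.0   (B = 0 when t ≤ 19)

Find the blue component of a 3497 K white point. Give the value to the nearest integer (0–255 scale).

141

t = 3497/100 = 34.97; the t ≤ 66 branch applies.
B = 138.5·ln(34.97 − 10) − 305.0 = 138.5·ln 24.97 − 305.0 = 138.5·3.2177 − 305.0 = 140.648.
Rounded: 141.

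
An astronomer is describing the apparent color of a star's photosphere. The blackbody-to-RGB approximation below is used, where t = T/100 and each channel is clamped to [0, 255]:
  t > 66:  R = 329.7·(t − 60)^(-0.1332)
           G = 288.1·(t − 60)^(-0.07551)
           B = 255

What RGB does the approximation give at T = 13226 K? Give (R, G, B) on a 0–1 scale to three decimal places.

t = 13226/100 = 132.26; the t > 66 branch applies.
R = 329.7·(132.26 − 60)^(-0.1332) = 329.7·72.26^(-0.1332) = 329.7·0.56545 = 186.429.
G = 288.1·(132.26 − 60)^(-0.07551) = 288.1·72.26^(-0.07551) = 288.1·0.72383 = 208.534.
B = 255 by definition for t > 66.
Dividing each by 255: (0.7311, 0.8178, 1.0000) → (0.731, 0.818, 1.000).

(0.731, 0.818, 1.000)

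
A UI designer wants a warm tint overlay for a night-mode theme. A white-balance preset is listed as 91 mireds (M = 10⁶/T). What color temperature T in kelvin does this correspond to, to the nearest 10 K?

T = 10⁶ / 91 = 10989.01 K → 10990 K.

10990 K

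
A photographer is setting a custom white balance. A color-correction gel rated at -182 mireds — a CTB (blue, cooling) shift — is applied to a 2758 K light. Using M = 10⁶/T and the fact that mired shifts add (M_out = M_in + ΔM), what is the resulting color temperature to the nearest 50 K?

5550 K

M_in = 10⁶/2758 = 362.58 mireds.
M_out = 362.58 + (-182) = 180.58 mireds.
T_out = 10⁶/180.58 = 5537.7 K → 5550 K.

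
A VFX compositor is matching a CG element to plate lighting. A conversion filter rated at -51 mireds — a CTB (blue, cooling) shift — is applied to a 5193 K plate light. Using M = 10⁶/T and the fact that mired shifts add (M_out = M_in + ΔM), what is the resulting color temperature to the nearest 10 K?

M_in = 10⁶/5193 = 192.57 mireds.
M_out = 192.57 + (-51) = 141.57 mireds.
T_out = 10⁶/141.57 = 7063.8 K → 7060 K.

7060 K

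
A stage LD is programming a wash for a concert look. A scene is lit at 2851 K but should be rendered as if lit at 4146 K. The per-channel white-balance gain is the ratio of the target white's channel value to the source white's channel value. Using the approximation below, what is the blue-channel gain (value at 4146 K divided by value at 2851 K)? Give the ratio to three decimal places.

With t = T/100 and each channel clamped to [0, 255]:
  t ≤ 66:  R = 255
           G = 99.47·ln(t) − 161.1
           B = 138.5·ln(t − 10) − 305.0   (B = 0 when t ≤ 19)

1.741

At 2851 K (t = 28.51):
  B = 138.5·ln(28.51 − 10) − 305.0 = 138.5·ln 18.51 − 305.0 = 138.5·2.9183 − 305.0 = 99.186.
At 4146 K (t = 41.46):
  B = 138.5·ln(41.46 − 10) − 305.0 = 138.5·ln 31.46 − 305.0 = 138.5·3.4487 − 305.0 = 172.647.
Gain = 172.647 / 99.186 = 1.7406 → 1.741.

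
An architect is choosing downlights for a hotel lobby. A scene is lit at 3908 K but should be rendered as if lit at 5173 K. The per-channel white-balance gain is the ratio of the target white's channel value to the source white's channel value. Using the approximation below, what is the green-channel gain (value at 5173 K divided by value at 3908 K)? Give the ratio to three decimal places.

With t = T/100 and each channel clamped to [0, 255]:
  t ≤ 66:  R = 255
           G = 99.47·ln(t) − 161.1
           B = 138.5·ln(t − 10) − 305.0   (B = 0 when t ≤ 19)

At 3908 K (t = 39.08):
  G = 99.47·ln 39.08 − 161.1 = 99.47·3.6656 − 161.1 = 203.518.
At 5173 K (t = 51.73):
  G = 99.47·ln 51.73 − 161.1 = 99.47·3.9460 − 161.1 = 231.412.
Gain = 231.412 / 203.518 = 1.1371 → 1.137.

1.137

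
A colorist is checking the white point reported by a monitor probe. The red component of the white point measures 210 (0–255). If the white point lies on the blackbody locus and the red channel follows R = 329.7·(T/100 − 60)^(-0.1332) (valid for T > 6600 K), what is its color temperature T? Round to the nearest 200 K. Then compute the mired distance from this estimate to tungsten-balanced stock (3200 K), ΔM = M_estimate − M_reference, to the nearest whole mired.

-201 mireds

(t − 60)^(-0.1332) = 210/329.7 = 0.63694.
t − 60 = 0.63694^(1/-0.1332) = 0.63694^(-7.508) = 29.561, so t = 89.561.
T = 100·t = 8956 K → 9000 K to the nearest 200 K.
M_estimate = 10⁶/9000 = 111.11; M_reference = 10⁶/3200 = 312.50.
ΔM = 111.11 − 312.50 = -201.39 → -201 mireds.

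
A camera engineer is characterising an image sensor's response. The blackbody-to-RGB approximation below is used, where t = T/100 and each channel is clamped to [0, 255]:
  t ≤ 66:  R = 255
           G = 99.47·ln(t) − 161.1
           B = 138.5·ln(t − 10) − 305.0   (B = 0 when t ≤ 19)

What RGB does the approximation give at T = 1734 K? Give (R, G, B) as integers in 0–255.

(255, 123, 0)

t = 1734/100 = 17.34; the t ≤ 66 branch applies.
R = 255 by definition for t ≤ 66.
G = 99.47·ln 17.34 − 161.1 = 99.47·2.8530 − 161.1 = 122.689.
t = 17.34 ≤ 19, so B = 0.
Rounded: (255, 123, 0).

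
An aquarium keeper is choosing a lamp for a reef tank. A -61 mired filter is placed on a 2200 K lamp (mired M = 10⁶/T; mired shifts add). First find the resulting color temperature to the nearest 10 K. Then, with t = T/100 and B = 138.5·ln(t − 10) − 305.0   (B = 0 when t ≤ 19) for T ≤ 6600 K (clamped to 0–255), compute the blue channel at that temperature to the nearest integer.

74

M_in = 10⁶/2200 = 454.55; M_out = 454.55 + (-61) = 393.55.
T_out = 10⁶/393.55 = 2541.0 K → 2540 K; t = 25.4.
B = 138.5·ln(25.4 − 10) − 305.0 = 138.5·ln 15.4 − 305.0 = 138.5·2.7344 − 305.0 = 73.710.
Rounded: 74.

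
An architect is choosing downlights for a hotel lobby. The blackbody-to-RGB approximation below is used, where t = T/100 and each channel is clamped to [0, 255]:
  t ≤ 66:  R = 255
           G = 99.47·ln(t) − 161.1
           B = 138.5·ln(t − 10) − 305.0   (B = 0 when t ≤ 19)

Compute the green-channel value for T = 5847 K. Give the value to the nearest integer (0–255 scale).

t = 5847/100 = 58.47; the t ≤ 66 branch applies.
G = 99.47·ln 58.47 − 161.1 = 99.47·4.0685 − 161.1 = 243.595.
Rounded: 244.

244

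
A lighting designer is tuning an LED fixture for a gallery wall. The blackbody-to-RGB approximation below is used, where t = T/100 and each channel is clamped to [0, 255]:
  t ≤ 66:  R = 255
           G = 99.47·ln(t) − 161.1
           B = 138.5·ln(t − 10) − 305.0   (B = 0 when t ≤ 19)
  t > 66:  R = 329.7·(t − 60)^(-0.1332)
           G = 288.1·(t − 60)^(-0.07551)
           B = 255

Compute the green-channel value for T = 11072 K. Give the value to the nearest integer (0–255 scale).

t = 11072/100 = 110.72; the t > 66 branch applies.
G = 288.1·(110.72 − 60)^(-0.07551) = 288.1·50.72^(-0.07551) = 288.1·0.74343 = 214.183.
Rounded: 214.

214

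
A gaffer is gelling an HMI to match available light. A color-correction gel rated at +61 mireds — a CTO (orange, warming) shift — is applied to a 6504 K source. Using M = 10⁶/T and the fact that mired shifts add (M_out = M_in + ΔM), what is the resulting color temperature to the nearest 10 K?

M_in = 10⁶/6504 = 153.75 mireds.
M_out = 153.75 + (+61) = 214.75 mireds.
T_out = 10⁶/214.75 = 4656.5 K → 4660 K.

4660 K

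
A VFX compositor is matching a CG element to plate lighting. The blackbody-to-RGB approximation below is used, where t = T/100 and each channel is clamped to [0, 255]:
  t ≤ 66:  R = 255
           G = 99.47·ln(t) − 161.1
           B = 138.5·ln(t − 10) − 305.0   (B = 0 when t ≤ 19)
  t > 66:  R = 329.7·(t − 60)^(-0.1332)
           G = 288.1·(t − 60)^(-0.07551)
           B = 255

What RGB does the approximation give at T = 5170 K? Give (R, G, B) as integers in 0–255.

t = 5170/100 = 51.7; the t ≤ 66 branch applies.
R = 255 by definition for t ≤ 66.
G = 99.47·ln 51.7 − 161.1 = 99.47·3.9455 − 161.1 = 231.355.
B = 138.5·ln(51.7 − 10) − 305.0 = 138.5·ln 41.7 − 305.0 = 138.5·3.7305 − 305.0 = 211.674.
Rounded: (255, 231, 212).

(255, 231, 212)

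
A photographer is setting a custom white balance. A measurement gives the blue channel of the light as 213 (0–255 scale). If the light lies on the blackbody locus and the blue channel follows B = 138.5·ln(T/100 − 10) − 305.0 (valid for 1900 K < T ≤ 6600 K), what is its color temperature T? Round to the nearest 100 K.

ln(t − 10) = (213 + 305.0) / 138.5 = 3.7401.
t − 10 = e^3.7401 = 42.101, so t = 52.101.
T = 100·t = 5210 K → 5200 K to the nearest 100 K.

5200 K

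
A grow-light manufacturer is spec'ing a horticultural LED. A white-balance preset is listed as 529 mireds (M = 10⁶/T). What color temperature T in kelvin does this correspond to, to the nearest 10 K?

T = 10⁶ / 529 = 1890.36 K → 1890 K.

1890 K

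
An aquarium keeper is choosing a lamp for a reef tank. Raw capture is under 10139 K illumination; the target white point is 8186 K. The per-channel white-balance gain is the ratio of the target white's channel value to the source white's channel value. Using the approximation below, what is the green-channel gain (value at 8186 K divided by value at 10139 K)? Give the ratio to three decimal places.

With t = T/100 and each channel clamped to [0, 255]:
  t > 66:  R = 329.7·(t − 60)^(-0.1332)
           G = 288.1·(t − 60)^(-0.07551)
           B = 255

1.049

At 10139 K (t = 101.39):
  G = 288.1·(101.39 − 60)^(-0.07551) = 288.1·41.39^(-0.07551) = 288.1·0.75493 = 217.496.
At 8186 K (t = 81.86):
  G = 288.1·(81.86 − 60)^(-0.07551) = 288.1·21.86^(-0.07551) = 288.1·0.79221 = 228.237.
Gain = 228.237 / 217.496 = 1.0494 → 1.049.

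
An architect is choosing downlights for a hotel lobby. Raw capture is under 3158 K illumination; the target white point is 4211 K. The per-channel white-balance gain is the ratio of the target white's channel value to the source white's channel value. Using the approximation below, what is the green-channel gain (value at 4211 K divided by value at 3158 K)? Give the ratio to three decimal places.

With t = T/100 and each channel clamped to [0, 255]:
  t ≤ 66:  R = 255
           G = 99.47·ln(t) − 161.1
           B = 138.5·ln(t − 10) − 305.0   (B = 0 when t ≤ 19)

1.157

At 3158 K (t = 31.58):
  G = 99.47·ln 31.58 − 161.1 = 99.47·3.4525 − 161.1 = 182.323.
At 4211 K (t = 42.11):
  G = 99.47·ln 42.11 − 161.1 = 99.47·3.7403 − 161.1 = 210.946.
Gain = 210.946 / 182.323 = 1.1570 → 1.157.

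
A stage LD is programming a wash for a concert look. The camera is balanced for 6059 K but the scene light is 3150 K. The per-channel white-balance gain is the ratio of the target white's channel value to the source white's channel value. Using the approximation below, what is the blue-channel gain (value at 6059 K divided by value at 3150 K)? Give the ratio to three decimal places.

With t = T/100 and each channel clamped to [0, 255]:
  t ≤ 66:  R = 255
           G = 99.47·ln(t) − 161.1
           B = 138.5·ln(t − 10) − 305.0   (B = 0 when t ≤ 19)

1.988

At 3150 K (t = 31.5):
  B = 138.5·ln(31.5 − 10) − 305.0 = 138.5·ln 21.5 − 305.0 = 138.5·3.0681 − 305.0 = 119.925.
At 6059 K (t = 60.59):
  B = 138.5·ln(60.59 − 10) − 305.0 = 138.5·ln 50.59 − 305.0 = 138.5·3.9238 − 305.0 = 238.440.
Gain = 238.440 / 119.925 = 1.9882 → 1.988.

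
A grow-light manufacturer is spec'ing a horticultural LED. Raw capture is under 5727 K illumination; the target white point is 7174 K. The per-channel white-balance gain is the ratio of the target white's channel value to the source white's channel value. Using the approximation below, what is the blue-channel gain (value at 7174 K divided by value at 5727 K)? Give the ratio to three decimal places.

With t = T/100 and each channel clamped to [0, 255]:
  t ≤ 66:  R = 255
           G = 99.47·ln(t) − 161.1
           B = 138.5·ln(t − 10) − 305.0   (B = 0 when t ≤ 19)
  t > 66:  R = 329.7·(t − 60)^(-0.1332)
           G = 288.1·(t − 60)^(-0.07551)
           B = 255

1.113

At 5727 K (t = 57.27):
  B = 138.5·ln(57.27 − 10) − 305.0 = 138.5·ln 47.27 − 305.0 = 138.5·3.8559 − 305.0 = 229.039.
At 7174 K (t = 71.74):
  B = 255 by definition for t > 66.
Gain = 255.000 / 229.039 = 1.1133 → 1.113.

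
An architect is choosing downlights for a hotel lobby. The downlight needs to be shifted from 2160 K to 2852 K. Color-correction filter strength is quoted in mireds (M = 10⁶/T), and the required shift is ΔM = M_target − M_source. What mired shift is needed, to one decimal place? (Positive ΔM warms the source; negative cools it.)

-112.3 mireds

M_source = 10⁶/2160 = 462.963; M_target = 10⁶/2852 = 350.631.
ΔM = 350.631 − 462.963 = -112.332 → -112.3 mireds, a cooling shift.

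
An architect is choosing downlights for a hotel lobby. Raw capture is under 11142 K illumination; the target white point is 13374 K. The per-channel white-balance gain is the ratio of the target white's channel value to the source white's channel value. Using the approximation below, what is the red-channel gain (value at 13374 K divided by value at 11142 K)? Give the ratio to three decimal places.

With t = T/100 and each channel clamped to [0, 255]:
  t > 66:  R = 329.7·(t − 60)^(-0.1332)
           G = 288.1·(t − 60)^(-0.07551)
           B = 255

At 11142 K (t = 111.42):
  R = 329.7·(111.42 − 60)^(-0.1332) = 329.7·51.42^(-0.1332) = 329.7·0.59167 = 195.073.
At 13374 K (t = 133.74):
  R = 329.7·(133.74 − 60)^(-0.1332) = 329.7·73.74^(-0.1332) = 329.7·0.56393 = 185.926.
Gain = 185.926 / 195.073 = 0.9531 → 0.953.

0.953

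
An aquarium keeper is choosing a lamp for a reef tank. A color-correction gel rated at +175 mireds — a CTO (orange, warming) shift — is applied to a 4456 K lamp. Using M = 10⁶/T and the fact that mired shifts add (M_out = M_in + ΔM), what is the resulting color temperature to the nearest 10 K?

M_in = 10⁶/4456 = 224.42 mireds.
M_out = 224.42 + (+175) = 399.42 mireds.
T_out = 10⁶/399.42 = 2503.7 K → 2500 K.

2500 K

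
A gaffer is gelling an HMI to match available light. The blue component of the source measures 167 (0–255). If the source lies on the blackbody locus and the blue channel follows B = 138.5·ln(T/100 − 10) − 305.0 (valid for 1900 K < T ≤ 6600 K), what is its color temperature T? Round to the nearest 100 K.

4000 K

ln(t − 10) = (167 + 305.0) / 138.5 = 3.4079.
t − 10 = e^3.4079 = 30.203, so t = 40.203.
T = 100·t = 4020 K → 4000 K to the nearest 100 K.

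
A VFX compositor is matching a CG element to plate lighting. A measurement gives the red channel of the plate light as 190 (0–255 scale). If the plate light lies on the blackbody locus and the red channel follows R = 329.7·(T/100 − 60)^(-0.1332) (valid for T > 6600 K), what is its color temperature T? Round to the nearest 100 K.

(t − 60)^(-0.1332) = 190/329.7 = 0.57628.
t − 60 = 0.57628^(1/-0.1332) = 0.57628^(-7.508) = 62.667, so t = 122.667.
T = 100·t = 12267 K → 12300 K to the nearest 100 K.

12300 K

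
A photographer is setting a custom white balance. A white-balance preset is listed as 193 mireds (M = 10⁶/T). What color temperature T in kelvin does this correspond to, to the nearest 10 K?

5180 K

T = 10⁶ / 193 = 5181.35 K → 5180 K.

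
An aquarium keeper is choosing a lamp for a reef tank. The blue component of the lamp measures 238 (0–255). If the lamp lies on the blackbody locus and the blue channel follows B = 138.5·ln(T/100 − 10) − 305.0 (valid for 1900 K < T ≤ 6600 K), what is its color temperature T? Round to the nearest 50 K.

6050 K

ln(t − 10) = (238 + 305.0) / 138.5 = 3.9206.
t − 10 = e^3.9206 = 50.430, so t = 60.430.
T = 100·t = 6043 K → 6050 K to the nearest 50 K.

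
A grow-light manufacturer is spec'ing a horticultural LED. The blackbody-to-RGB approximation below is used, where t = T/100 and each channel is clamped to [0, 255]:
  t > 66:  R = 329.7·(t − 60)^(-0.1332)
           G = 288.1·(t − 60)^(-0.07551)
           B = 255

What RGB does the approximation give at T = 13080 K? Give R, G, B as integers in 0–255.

t = 13080/100 = 130.8; the t > 66 branch applies.
R = 329.7·(130.8 − 60)^(-0.1332) = 329.7·70.8^(-0.1332) = 329.7·0.56699 = 186.937.
G = 288.1·(130.8 − 60)^(-0.07551) = 288.1·70.8^(-0.07551) = 288.1·0.72494 = 208.856.
B = 255 by definition for t > 66.
Rounded: (187, 209, 255).

R=187, G=209, B=255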